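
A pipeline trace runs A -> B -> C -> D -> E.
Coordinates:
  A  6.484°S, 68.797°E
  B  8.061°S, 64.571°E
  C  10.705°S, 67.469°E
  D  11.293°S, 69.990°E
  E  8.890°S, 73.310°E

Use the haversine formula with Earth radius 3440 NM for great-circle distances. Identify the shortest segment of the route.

Leg distances:
A→B: 268.9 NM
B→C: 233.8 NM
C→D: 152.7 NM
D→E: 243.6 NM
The shortest leg is C–D at 152.7 NM.

C–D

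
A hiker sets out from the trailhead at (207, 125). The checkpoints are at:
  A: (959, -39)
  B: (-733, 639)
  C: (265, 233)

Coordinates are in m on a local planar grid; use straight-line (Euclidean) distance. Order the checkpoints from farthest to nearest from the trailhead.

Distances from the trailhead:
B (-733, 639): 1071.4 m
A (959, -39): 769.7 m
C (265, 233): 122.6 m

B, A, C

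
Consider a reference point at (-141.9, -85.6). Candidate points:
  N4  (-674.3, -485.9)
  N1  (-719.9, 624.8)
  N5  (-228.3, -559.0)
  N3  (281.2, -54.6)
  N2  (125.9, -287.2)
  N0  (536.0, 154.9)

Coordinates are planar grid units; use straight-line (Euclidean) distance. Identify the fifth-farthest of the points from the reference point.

N3

Distance to each, sorted:
N1: 915.8
N0: 719.3
N4: 666.1
N5: 481.2
N3: 424.2
N2: 335.2
The fifth-farthest is N3 at 424.2.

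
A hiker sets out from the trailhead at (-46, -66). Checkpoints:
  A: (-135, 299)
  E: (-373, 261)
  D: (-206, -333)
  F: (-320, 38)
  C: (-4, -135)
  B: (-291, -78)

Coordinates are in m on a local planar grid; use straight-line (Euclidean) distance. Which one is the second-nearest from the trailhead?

Distances from the trailhead ((-46, -66)):
C: 80.8 m
B: 245.3 m
F: 293.1 m
D: 311.3 m
A: 375.7 m
E: 462.4 m
The second-nearest is B at 245.3 m.

B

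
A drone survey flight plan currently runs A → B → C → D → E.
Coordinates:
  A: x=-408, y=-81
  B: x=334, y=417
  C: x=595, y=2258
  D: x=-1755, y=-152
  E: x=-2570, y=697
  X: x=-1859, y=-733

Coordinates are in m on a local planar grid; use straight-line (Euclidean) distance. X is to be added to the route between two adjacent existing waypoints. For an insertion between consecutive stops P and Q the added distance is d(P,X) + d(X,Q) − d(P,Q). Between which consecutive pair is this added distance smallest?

Added distance for inserting X between each consecutive pair:
A–B: 3173.4 m
B–C: 4485.7 m
C–D: 1093.0 m
D–E: 1010.4 m
Smallest added distance is 1010.4 m, inserting between D and E.

between D and E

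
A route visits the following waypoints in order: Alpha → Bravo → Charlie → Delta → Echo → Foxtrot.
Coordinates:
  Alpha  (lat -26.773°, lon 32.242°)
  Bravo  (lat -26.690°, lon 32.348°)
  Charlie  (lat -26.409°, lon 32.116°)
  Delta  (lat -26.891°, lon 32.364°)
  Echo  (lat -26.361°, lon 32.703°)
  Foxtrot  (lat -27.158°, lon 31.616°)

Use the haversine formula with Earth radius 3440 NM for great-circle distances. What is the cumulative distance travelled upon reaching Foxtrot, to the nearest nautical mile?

Leg distances:
Alpha→Bravo: 7.6 NM  (cumulative 7.6 NM)
Bravo→Charlie: 21.0 NM  (cumulative 28.5 NM)
Charlie→Delta: 31.9 NM  (cumulative 60.4 NM)
Delta→Echo: 36.7 NM  (cumulative 97.0 NM)
Echo→Foxtrot: 75.4 NM  (cumulative 172.4 NM)
Cumulative distance at Foxtrot ≈ 172 NM.

172 NM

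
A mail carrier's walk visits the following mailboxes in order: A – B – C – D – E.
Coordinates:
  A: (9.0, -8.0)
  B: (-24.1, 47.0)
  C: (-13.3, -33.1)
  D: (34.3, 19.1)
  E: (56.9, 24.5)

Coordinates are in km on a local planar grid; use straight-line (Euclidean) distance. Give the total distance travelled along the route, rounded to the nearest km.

Leg distances:
A→B: 64.2 km  (cumulative 64.2 km)
B→C: 80.8 km  (cumulative 145.0 km)
C→D: 70.6 km  (cumulative 215.7 km)
D→E: 23.2 km  (cumulative 238.9 km)
Total route length ≈ 239 km.

239 km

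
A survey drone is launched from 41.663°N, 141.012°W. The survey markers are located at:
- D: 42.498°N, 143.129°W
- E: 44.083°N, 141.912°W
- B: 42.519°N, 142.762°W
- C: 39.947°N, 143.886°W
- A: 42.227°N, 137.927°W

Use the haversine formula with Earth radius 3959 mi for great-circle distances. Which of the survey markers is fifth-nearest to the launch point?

Distance to each, sorted:
B: 107.5 mi
D: 122.9 mi
A: 163.3 mi
E: 173.3 mi
C: 191.4 mi
The fifth-nearest is C at 191.4 mi.

C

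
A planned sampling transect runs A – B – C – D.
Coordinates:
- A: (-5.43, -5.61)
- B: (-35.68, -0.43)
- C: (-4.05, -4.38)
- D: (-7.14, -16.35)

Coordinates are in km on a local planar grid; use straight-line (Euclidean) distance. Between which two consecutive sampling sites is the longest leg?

Leg distances:
A→B: 30.7 km
B→C: 31.9 km
C→D: 12.4 km
The longest leg is B–C at 31.9 km.

B–C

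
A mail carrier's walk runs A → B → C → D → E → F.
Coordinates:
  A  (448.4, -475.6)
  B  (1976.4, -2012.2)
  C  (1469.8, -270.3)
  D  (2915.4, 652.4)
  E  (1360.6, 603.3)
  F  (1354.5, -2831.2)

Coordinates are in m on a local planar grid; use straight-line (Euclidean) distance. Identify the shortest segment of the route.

D–E

Leg distances:
A→B: 2167.0 m
B→C: 1814.1 m
C→D: 1715.0 m
D→E: 1555.6 m
E→F: 3434.5 m
The shortest leg is D–E at 1555.6 m.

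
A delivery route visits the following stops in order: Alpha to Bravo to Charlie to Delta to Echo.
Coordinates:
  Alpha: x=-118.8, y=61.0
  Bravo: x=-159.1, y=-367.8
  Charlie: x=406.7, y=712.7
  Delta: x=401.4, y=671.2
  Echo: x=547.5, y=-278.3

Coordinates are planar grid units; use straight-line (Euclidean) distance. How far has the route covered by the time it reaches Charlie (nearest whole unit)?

1650

Leg distances:
Alpha→Bravo: 430.7  (cumulative 430.7)
Bravo→Charlie: 1219.7  (cumulative 1650.4)
Cumulative distance at Charlie ≈ 1650.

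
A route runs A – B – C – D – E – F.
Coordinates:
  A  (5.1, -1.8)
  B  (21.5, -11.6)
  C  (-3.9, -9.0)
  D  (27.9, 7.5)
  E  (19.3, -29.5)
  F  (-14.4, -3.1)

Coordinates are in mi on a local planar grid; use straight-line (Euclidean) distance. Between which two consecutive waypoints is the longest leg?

E–F

Leg distances:
A→B: 19.1 mi
B→C: 25.5 mi
C→D: 35.8 mi
D→E: 38.0 mi
E→F: 42.8 mi
The longest leg is E–F at 42.8 mi.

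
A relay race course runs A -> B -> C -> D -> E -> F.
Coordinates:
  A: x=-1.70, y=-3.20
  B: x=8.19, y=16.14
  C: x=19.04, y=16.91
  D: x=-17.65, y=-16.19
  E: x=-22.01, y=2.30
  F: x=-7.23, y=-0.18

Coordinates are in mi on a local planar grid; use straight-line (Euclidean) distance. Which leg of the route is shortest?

Leg distances:
A→B: 21.7 mi
B→C: 10.9 mi
C→D: 49.4 mi
D→E: 19.0 mi
E→F: 15.0 mi
The shortest leg is B–C at 10.9 mi.

B–C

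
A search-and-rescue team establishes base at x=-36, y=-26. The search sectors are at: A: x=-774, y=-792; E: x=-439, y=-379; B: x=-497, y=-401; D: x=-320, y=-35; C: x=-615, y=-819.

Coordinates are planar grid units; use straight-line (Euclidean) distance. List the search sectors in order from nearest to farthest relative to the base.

Distance from the base at x=-36, y=-26 to each:
D x=-320, y=-35: 284.1
E x=-439, y=-379: 535.7
B x=-497, y=-401: 594.3
C x=-615, y=-819: 981.9
A x=-774, y=-792: 1063.7

D, E, B, C, A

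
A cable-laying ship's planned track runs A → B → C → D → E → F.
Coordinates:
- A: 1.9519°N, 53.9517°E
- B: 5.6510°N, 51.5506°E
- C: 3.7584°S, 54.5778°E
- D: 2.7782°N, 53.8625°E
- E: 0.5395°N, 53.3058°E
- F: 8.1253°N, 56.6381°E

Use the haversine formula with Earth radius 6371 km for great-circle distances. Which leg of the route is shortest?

Leg distances:
A→B: 490.0 km
B→C: 1099.0 km
C→D: 731.2 km
D→E: 256.5 km
E→F: 920.8 km
The shortest leg is D–E at 256.5 km.

D–E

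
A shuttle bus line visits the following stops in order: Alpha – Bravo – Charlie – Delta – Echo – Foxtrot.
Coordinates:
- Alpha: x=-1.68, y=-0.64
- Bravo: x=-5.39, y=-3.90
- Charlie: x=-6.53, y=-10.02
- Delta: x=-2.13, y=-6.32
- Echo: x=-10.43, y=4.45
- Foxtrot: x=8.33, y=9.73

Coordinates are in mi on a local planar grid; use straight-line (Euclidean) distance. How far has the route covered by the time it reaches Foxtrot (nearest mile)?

50 mi

Leg distances:
Alpha→Bravo: 4.9 mi  (cumulative 4.9 mi)
Bravo→Charlie: 6.2 mi  (cumulative 11.2 mi)
Charlie→Delta: 5.7 mi  (cumulative 16.9 mi)
Delta→Echo: 13.6 mi  (cumulative 30.5 mi)
Echo→Foxtrot: 19.5 mi  (cumulative 50.0 mi)
Cumulative distance at Foxtrot ≈ 50 mi.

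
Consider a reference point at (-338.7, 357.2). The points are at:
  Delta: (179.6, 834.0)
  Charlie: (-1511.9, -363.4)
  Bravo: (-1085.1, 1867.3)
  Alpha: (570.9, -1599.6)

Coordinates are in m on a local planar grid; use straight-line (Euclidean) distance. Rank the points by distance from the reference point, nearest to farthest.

Delta, Charlie, Bravo, Alpha

Distance from the reference point at (-338.7, 357.2) to each:
Delta (179.6, 834.0): 704.3 m
Charlie (-1511.9, -363.4): 1376.8 m
Bravo (-1085.1, 1867.3): 1684.5 m
Alpha (570.9, -1599.6): 2157.9 m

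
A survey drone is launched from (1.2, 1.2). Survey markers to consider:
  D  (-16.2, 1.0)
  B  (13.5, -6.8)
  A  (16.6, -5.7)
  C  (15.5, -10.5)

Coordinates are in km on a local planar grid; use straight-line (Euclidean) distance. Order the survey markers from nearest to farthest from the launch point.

B, A, D, C

Computing each straight-line distance from (1.2, 1.2):
B (13.5, -6.8): 14.7 km
A (16.6, -5.7): 16.9 km
D (-16.2, 1.0): 17.4 km
C (15.5, -10.5): 18.5 km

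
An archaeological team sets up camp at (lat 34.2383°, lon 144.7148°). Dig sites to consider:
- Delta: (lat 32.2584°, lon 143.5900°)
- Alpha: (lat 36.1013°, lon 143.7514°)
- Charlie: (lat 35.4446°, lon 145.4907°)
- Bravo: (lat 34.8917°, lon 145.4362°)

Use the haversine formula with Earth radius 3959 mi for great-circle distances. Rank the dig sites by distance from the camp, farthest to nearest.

Distance from the camp at (lat 34.2383°, lon 144.7148°) to each:
Delta (lat 32.2584°, lon 143.5900°): 151.5 mi
Alpha (lat 36.1013°, lon 143.7514°): 139.8 mi
Charlie (lat 35.4446°, lon 145.4907°): 94.3 mi
Bravo (lat 34.8917°, lon 145.4362°): 61.0 mi

Delta, Alpha, Charlie, Bravo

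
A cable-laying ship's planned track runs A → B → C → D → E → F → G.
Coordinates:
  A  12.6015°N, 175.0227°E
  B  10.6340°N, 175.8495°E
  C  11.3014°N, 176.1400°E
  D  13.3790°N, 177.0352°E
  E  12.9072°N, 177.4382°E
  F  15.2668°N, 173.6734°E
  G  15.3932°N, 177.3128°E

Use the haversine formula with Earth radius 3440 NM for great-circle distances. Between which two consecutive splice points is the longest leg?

E–F

Leg distances:
A→B: 127.7 NM
B→C: 43.6 NM
C→D: 135.3 NM
D→E: 36.8 NM
E→F: 261.0 NM
F→G: 210.9 NM
The longest leg is E–F at 261.0 NM.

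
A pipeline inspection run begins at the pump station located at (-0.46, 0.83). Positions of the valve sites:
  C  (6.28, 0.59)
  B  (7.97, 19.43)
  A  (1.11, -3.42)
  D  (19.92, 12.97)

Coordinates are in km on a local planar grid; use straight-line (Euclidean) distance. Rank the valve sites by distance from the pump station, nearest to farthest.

Distances from the pump station:
A (1.11, -3.42): 4.5 km
C (6.28, 0.59): 6.7 km
B (7.97, 19.43): 20.4 km
D (19.92, 12.97): 23.7 km

A, C, B, D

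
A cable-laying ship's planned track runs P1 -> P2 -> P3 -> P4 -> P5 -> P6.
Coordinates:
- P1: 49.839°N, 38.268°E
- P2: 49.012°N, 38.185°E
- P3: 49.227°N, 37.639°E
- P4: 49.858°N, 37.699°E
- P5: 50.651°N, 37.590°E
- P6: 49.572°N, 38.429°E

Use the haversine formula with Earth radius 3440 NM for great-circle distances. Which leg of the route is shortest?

Leg distances:
P1→P2: 49.8 NM
P2→P3: 25.0 NM
P3→P4: 38.0 NM
P4→P5: 47.8 NM
P5→P6: 72.4 NM
The shortest leg is P2–P3 at 25.0 NM.

P2–P3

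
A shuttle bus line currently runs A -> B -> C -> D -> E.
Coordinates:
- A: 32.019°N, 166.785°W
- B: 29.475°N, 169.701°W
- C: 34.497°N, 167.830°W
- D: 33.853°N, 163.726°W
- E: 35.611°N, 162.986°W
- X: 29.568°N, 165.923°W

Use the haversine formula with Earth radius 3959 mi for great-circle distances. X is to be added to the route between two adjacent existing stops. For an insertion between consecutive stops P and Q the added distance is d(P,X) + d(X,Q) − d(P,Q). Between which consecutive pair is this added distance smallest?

between A and B

Added distance for inserting X between each consecutive pair:
A–B: 157.4 mi
B–C: 221.8 mi
C–D: 442.6 mi
D–E: 645.6 mi
Smallest added distance is 157.4 mi, inserting between A and B.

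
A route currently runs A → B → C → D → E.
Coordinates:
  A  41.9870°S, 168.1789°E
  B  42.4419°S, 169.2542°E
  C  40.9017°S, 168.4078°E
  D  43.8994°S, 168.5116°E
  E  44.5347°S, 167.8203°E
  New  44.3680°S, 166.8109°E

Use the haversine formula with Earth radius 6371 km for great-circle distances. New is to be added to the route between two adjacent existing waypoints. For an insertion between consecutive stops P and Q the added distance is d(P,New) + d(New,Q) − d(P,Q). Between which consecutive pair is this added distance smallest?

between D and E

Added distance for inserting New between each consecutive pair:
A–B: 476.3 km
B–C: 513.0 km
C–D: 218.9 km
D–E: 138.0 km
Smallest added distance is 138.0 km, inserting between D and E.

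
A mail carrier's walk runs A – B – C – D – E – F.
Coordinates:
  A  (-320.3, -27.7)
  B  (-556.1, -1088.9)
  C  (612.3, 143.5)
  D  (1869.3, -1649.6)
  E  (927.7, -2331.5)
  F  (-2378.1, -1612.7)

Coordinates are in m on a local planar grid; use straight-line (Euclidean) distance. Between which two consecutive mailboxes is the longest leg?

Leg distances:
A→B: 1087.1 m
B→C: 1698.2 m
C→D: 2189.8 m
D→E: 1162.6 m
E→F: 3383.0 m
The longest leg is E–F at 3383.0 m.

E–F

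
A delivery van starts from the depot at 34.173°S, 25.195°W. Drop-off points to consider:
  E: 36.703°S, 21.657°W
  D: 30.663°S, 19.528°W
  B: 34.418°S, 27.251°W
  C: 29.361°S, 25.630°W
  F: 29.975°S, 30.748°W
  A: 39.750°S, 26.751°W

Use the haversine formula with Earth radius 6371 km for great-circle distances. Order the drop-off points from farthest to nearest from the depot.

Computing each great-circle distance from 34.173°S, 25.195°W:
F 29.975°S, 30.748°W: 700.9 km
D 30.663°S, 19.528°W: 659.6 km
A 39.750°S, 26.751°W: 635.3 km
C 29.361°S, 25.630°W: 536.6 km
E 36.703°S, 21.657°W: 426.4 km
B 34.418°S, 27.251°W: 190.8 km

F, D, A, C, E, B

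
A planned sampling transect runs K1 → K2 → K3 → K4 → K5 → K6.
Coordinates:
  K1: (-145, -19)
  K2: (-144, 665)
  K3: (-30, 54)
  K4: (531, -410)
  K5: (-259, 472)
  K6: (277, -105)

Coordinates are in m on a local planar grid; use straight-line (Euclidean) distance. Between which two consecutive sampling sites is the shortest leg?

K2–K3

Leg distances:
K1→K2: 684.0 m
K2→K3: 621.5 m
K3→K4: 728.0 m
K4→K5: 1184.1 m
K5→K6: 787.5 m
The shortest leg is K2–K3 at 621.5 m.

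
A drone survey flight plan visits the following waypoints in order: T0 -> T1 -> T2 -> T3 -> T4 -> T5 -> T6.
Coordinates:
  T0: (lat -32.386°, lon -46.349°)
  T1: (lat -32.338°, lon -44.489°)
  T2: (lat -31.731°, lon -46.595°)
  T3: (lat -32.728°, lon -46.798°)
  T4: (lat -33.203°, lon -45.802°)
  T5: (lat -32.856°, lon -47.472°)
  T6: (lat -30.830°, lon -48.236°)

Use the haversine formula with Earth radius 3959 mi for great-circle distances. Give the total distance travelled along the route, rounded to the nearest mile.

622 mi

Leg distances:
T0→T1: 108.6 mi  (cumulative 108.6 mi)
T1→T2: 130.3 mi  (cumulative 238.9 mi)
T2→T3: 69.9 mi  (cumulative 308.8 mi)
T3→T4: 66.4 mi  (cumulative 375.2 mi)
T4→T5: 99.7 mi  (cumulative 474.9 mi)
T5→T6: 147.0 mi  (cumulative 621.9 mi)
Total route length ≈ 622 mi.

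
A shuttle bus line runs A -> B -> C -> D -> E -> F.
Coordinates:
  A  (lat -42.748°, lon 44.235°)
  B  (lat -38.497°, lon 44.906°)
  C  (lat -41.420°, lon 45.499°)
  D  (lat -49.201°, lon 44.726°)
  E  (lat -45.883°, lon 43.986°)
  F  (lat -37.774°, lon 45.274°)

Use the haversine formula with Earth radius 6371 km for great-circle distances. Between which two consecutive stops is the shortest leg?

B–C

Leg distances:
A→B: 476.1 km
B→C: 328.9 km
C→D: 867.3 km
D→E: 373.1 km
E→F: 907.9 km
The shortest leg is B–C at 328.9 km.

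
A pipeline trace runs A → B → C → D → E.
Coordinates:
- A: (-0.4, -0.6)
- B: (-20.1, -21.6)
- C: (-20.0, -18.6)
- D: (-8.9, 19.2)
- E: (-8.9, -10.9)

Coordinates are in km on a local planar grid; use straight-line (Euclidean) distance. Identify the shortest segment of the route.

B–C

Leg distances:
A→B: 28.8 km
B→C: 3.0 km
C→D: 39.4 km
D→E: 30.1 km
The shortest leg is B–C at 3.0 km.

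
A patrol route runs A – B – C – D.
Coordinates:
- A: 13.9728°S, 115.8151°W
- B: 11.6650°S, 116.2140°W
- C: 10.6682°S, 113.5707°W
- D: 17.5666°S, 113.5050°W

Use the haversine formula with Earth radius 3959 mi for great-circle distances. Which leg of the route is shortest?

A–B

Leg distances:
A→B: 161.7 mi
B→C: 192.0 mi
C→D: 476.7 mi
The shortest leg is A–B at 161.7 mi.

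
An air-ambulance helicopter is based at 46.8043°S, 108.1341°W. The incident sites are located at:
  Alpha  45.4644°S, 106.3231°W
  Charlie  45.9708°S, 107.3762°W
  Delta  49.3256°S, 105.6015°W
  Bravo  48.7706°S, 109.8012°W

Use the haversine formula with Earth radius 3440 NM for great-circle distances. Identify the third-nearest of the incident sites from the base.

Bravo

Distance to each, sorted:
Charlie: 59.1 NM
Alpha: 110.2 NM
Bravo: 135.9 NM
Delta: 182.3 NM
The third-nearest is Bravo at 135.9 NM.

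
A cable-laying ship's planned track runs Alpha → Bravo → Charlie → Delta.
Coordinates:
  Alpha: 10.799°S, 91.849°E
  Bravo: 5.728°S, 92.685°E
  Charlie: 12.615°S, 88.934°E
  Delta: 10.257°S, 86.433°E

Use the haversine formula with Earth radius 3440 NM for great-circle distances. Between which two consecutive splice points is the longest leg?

Leg distances:
Alpha→Bravo: 308.5 NM
Bravo→Charlie: 469.4 NM
Charlie→Delta: 204.2 NM
The longest leg is Bravo–Charlie at 469.4 NM.

Bravo–Charlie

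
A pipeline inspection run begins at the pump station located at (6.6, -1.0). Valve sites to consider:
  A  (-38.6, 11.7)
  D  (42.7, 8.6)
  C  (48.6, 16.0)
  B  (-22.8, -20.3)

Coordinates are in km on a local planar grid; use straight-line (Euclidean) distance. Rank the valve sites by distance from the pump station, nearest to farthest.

B, D, C, A

Distances from the pump station:
B (-22.8, -20.3): 35.2 km
D (42.7, 8.6): 37.4 km
C (48.6, 16.0): 45.3 km
A (-38.6, 11.7): 47.0 km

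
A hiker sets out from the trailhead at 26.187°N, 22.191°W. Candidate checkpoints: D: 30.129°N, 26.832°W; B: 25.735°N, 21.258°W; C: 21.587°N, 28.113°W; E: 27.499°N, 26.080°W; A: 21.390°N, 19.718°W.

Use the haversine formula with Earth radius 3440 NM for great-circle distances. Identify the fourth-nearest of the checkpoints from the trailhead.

D

Distance to each, sorted:
B: 57.2 NM
E: 222.7 NM
A: 318.4 NM
D: 341.0 NM
C: 426.4 NM
The fourth-nearest is D at 341.0 NM.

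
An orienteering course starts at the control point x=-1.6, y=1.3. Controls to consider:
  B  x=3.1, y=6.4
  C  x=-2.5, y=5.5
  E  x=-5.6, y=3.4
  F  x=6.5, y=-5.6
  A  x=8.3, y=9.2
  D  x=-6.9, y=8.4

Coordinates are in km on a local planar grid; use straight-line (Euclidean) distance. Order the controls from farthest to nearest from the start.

A, F, D, B, E, C

Distances from the start:
A x=8.3, y=9.2: 12.7 km
F x=6.5, y=-5.6: 10.6 km
D x=-6.9, y=8.4: 8.9 km
B x=3.1, y=6.4: 6.9 km
E x=-5.6, y=3.4: 4.5 km
C x=-2.5, y=5.5: 4.3 km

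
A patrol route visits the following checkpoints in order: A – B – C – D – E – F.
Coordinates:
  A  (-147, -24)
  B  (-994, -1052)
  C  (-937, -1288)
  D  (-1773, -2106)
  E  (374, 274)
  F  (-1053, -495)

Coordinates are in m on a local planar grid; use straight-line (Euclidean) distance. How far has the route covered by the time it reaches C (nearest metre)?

Leg distances:
A→B: 1332.0 m  (cumulative 1332.0 m)
B→C: 242.8 m  (cumulative 1574.8 m)
Cumulative distance at C ≈ 1575 m.

1575 m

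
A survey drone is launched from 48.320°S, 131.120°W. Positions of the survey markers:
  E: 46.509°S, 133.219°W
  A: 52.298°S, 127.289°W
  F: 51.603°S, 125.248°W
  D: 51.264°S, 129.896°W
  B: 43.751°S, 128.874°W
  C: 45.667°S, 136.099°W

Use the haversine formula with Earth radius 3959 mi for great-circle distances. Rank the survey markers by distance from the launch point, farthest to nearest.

F, B, A, C, D, E

Distance from the launch point at 48.320°S, 131.120°W to each:
F 51.603°S, 125.248°W: 345.6 mi
B 43.751°S, 128.874°W: 333.5 mi
A 52.298°S, 127.289°W: 322.6 mi
C 45.667°S, 136.099°W: 297.7 mi
D 51.264°S, 129.896°W: 210.6 mi
E 46.509°S, 133.219°W: 159.0 mi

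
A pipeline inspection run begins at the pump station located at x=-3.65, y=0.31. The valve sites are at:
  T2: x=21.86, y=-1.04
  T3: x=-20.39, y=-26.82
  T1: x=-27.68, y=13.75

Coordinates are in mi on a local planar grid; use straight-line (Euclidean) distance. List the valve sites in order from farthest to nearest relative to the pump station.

Distance from the pump station at x=-3.65, y=0.31 to each:
T3 x=-20.39, y=-26.82: 31.9 mi
T1 x=-27.68, y=13.75: 27.5 mi
T2 x=21.86, y=-1.04: 25.5 mi

T3, T1, T2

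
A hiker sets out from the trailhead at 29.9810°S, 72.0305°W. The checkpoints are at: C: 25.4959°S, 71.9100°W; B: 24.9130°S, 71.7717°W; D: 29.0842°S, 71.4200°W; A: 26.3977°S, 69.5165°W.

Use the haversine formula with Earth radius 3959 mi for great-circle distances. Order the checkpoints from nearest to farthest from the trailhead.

Computing each great-circle distance from 29.9810°S, 72.0305°W:
D 29.0842°S, 71.4200°W: 72.0 mi
A 26.3977°S, 69.5165°W: 291.1 mi
C 25.4959°S, 71.9100°W: 310.0 mi
B 24.9130°S, 71.7717°W: 350.5 mi

D, A, C, B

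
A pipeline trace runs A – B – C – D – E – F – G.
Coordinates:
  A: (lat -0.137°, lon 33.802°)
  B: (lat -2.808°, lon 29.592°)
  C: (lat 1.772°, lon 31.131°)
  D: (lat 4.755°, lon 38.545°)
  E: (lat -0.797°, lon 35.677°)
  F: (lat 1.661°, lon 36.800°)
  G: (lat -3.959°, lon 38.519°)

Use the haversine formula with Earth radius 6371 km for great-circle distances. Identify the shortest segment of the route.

E–F

Leg distances:
A→B: 554.2 km
B→C: 537.2 km
C→D: 887.3 km
D→E: 694.7 km
E→F: 300.5 km
F→G: 653.5 km
The shortest leg is E–F at 300.5 km.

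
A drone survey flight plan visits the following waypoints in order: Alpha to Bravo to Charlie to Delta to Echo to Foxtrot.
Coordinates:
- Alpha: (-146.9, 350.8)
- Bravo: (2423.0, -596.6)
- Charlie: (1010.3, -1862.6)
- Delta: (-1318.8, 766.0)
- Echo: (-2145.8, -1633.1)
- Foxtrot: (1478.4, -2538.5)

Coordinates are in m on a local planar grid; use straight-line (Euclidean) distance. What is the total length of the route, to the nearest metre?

Leg distances:
Alpha→Bravo: 2739.0 m  (cumulative 2739.0 m)
Bravo→Charlie: 1897.0 m  (cumulative 4635.9 m)
Charlie→Delta: 3512.0 m  (cumulative 8147.9 m)
Delta→Echo: 2537.6 m  (cumulative 10685.6 m)
Echo→Foxtrot: 3735.6 m  (cumulative 14421.2 m)
Total route length ≈ 14421 m.

14421 m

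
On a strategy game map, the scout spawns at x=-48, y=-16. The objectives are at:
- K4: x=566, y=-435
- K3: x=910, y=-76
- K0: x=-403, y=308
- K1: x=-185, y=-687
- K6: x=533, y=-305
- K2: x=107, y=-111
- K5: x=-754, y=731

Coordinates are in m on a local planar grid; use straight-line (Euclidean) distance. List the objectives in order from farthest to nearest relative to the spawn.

Distance from the spawn at x=-48, y=-16 to each:
K5 x=-754, y=731: 1027.8 m
K3 x=910, y=-76: 959.9 m
K4 x=566, y=-435: 743.3 m
K1 x=-185, y=-687: 684.8 m
K6 x=533, y=-305: 648.9 m
K0 x=-403, y=308: 480.6 m
K2 x=107, y=-111: 181.8 m

K5, K3, K4, K1, K6, K0, K2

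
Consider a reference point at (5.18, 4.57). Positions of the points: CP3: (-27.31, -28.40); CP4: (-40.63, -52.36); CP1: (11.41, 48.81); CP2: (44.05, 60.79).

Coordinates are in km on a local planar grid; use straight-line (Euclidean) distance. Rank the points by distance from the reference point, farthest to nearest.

CP4, CP2, CP3, CP1

Distances from the reference point:
CP4 (-40.63, -52.36): 73.1 km
CP2 (44.05, 60.79): 68.3 km
CP3 (-27.31, -28.40): 46.3 km
CP1 (11.41, 48.81): 44.7 km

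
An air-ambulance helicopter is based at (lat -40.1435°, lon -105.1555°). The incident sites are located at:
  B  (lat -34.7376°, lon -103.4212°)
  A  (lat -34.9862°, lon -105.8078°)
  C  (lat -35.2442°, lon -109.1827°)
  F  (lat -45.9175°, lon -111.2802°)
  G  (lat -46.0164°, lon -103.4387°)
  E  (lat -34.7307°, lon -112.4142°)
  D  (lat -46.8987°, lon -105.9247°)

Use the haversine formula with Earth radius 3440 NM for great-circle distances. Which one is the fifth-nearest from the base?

Distances from the base ((lat -40.1435°, lon -105.1555°)):
A: 311.2 NM
B: 334.9 NM
C: 350.8 NM
G: 360.5 NM
D: 407.0 NM
F: 438.4 NM
E: 474.4 NM
The fifth-nearest is D at 407.0 NM.

D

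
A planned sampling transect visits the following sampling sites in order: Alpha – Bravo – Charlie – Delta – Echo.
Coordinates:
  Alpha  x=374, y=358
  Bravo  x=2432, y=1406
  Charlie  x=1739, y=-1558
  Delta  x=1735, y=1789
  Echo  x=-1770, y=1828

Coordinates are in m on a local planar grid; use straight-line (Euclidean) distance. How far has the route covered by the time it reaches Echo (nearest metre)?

12206 m

Leg distances:
Alpha→Bravo: 2309.5 m  (cumulative 2309.5 m)
Bravo→Charlie: 3043.9 m  (cumulative 5353.4 m)
Charlie→Delta: 3347.0 m  (cumulative 8700.4 m)
Delta→Echo: 3505.2 m  (cumulative 12205.6 m)
Cumulative distance at Echo ≈ 12206 m.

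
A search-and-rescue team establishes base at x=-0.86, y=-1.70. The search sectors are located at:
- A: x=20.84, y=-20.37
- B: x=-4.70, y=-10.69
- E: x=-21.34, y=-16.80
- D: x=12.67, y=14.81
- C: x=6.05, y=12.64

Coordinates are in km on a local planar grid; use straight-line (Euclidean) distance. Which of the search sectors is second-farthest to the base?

Distance to each, sorted:
A: 28.6 km
E: 25.4 km
D: 21.3 km
C: 15.9 km
B: 9.8 km
The second-farthest is E at 25.4 km.

E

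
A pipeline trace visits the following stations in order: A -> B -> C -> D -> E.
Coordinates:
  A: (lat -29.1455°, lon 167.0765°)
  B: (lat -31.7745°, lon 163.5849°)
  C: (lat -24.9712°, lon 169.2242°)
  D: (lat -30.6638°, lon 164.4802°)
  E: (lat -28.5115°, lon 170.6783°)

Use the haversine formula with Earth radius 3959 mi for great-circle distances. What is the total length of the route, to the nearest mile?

Leg distances:
A→B: 276.1 mi  (cumulative 276.1 mi)
B→C: 581.6 mi  (cumulative 857.7 mi)
C→D: 488.5 mi  (cumulative 1346.2 mi)
D→E: 400.9 mi  (cumulative 1747.1 mi)
Total route length ≈ 1747 mi.

1747 mi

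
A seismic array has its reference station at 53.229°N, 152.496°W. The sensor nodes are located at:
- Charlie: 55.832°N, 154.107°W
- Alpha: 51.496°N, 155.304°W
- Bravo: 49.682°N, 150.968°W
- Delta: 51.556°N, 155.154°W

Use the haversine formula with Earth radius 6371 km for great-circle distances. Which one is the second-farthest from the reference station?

Distances from the reference station (53.229°N, 152.496°W):
Bravo: 408.3 km
Charlie: 307.5 km
Alpha: 271.0 km
Delta: 259.1 km
The second-farthest is Charlie at 307.5 km.

Charlie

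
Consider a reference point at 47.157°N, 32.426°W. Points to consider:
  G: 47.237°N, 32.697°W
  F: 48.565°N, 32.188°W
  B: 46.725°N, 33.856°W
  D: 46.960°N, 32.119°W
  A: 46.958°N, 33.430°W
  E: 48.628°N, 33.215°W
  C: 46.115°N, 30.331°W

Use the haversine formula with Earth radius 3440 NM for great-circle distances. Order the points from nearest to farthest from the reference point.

Computing each great-circle distance from 47.157°N, 32.426°W:
G 47.237°N, 32.697°W: 12.1 NM
D 46.960°N, 32.119°W: 17.3 NM
A 46.958°N, 33.430°W: 42.8 NM
B 46.725°N, 33.856°W: 64.1 NM
F 48.565°N, 32.188°W: 85.1 NM
E 48.628°N, 33.215°W: 93.9 NM
C 46.115°N, 30.331°W: 106.6 NM

G, D, A, B, F, E, C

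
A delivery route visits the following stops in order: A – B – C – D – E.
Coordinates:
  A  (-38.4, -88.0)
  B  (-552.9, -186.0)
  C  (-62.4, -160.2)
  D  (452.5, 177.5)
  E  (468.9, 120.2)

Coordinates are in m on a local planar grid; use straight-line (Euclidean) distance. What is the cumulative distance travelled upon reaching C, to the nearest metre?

1015 m

Leg distances:
A→B: 523.8 m  (cumulative 523.8 m)
B→C: 491.2 m  (cumulative 1014.9 m)
Cumulative distance at C ≈ 1015 m.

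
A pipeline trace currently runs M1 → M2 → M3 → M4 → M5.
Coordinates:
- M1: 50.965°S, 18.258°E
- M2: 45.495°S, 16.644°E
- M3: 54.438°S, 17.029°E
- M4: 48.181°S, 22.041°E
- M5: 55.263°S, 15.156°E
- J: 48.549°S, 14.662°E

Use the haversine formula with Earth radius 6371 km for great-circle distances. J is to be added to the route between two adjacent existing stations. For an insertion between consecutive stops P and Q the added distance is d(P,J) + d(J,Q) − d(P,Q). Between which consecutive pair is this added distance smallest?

Added distance for inserting J between each consecutive pair:
M1–M2: 124.1 km
M2–M3: 51.4 km
M3–M4: 443.7 km
M4–M5: 375.5 km
Smallest added distance is 51.4 km, inserting between M2 and M3.

between M2 and M3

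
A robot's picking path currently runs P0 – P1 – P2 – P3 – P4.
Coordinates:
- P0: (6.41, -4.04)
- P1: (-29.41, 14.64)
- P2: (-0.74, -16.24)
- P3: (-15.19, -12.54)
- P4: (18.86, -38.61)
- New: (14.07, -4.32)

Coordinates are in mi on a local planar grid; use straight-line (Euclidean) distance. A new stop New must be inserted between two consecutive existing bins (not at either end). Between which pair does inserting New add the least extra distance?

Added distance for inserting New between each consecutive pair:
P0–P1: 14.7 mi
P1–P2: 24.3 mi
P2–P3: 34.5 mi
P3–P4: 22.1 mi
Smallest added distance is 14.7 mi, inserting between P0 and P1.

between P0 and P1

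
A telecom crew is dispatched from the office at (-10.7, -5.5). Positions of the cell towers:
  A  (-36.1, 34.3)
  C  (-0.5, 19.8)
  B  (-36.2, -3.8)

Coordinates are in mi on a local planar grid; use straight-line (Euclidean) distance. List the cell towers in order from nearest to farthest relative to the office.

B, C, A

Computing each straight-line distance from (-10.7, -5.5):
B (-36.2, -3.8): 25.6 mi
C (-0.5, 19.8): 27.3 mi
A (-36.1, 34.3): 47.2 mi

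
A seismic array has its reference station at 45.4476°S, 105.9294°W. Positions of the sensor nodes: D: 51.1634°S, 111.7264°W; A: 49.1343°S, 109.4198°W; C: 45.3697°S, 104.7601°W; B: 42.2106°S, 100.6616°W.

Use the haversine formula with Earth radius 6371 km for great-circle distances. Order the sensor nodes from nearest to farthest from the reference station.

C, A, B, D

Computing each great-circle distance from 45.4476°S, 105.9294°W:
C 45.3697°S, 104.7601°W: 91.7 km
A 49.1343°S, 109.4198°W: 487.1 km
B 42.2106°S, 100.6616°W: 554.9 km
D 51.1634°S, 111.7264°W: 766.1 km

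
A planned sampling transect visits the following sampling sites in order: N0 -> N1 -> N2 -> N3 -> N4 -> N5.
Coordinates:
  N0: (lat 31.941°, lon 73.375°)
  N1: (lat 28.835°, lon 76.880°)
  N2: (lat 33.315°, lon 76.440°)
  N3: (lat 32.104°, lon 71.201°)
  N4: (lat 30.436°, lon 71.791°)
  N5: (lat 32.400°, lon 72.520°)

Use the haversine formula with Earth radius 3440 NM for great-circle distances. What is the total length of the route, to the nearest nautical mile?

Leg distances:
N0→N1: 260.2 NM  (cumulative 260.2 NM)
N1→N2: 269.9 NM  (cumulative 530.1 NM)
N2→N3: 274.4 NM  (cumulative 804.6 NM)
N3→N4: 104.6 NM  (cumulative 909.2 NM)
N4→N5: 123.7 NM  (cumulative 1032.9 NM)
Total route length ≈ 1033 NM.

1033 NM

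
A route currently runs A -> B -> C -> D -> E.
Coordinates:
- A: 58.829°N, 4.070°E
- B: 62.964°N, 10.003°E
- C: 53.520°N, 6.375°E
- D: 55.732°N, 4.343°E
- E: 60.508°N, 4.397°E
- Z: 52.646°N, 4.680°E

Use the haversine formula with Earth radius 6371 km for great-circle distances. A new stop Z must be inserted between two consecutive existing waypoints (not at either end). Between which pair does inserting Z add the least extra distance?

between C and D

Added distance for inserting Z between each consecutive pair:
A–B: 1317.2 km
B–C: 267.1 km
C–D: 214.5 km
D–E: 687.2 km
Smallest added distance is 214.5 km, inserting between C and D.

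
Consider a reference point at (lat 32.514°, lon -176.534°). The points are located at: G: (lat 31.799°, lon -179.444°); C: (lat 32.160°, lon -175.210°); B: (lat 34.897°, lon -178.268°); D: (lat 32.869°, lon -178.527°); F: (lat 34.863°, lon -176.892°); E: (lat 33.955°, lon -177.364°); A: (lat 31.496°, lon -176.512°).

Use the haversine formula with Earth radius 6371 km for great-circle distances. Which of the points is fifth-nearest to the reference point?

Distance to each, sorted:
A: 113.2 km
C: 130.5 km
E: 177.9 km
D: 190.6 km
F: 263.3 km
G: 285.2 km
B: 309.7 km
The fifth-nearest is F at 263.3 km.

F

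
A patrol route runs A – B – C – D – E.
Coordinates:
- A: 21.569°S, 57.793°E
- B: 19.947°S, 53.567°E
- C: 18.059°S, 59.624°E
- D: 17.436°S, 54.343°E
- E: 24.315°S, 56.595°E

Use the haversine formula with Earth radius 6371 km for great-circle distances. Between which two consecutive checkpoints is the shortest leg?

Leg distances:
A→B: 474.9 km
B→C: 670.4 km
C→D: 563.5 km
D→E: 799.8 km
The shortest leg is A–B at 474.9 km.

A–B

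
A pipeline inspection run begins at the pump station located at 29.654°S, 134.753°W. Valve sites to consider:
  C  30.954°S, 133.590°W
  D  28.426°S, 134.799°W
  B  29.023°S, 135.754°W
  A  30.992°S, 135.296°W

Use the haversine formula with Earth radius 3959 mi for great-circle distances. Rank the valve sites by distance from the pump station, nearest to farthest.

Distance from the pump station at 29.654°S, 134.753°W to each:
B 29.023°S, 135.754°W: 74.4 mi
D 28.426°S, 134.799°W: 84.9 mi
A 30.992°S, 135.296°W: 98.0 mi
C 30.954°S, 133.590°W: 113.5 mi

B, D, A, C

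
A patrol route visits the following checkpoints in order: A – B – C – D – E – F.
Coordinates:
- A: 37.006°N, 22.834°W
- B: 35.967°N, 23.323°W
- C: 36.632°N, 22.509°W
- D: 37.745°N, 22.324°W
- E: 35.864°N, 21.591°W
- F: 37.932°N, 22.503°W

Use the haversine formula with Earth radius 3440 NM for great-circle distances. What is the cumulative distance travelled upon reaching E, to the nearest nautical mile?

308 NM

Leg distances:
A→B: 66.7 NM  (cumulative 66.7 NM)
B→C: 56.1 NM  (cumulative 122.8 NM)
C→D: 67.4 NM  (cumulative 190.2 NM)
D→E: 118.3 NM  (cumulative 308.5 NM)
Cumulative distance at E ≈ 308 NM.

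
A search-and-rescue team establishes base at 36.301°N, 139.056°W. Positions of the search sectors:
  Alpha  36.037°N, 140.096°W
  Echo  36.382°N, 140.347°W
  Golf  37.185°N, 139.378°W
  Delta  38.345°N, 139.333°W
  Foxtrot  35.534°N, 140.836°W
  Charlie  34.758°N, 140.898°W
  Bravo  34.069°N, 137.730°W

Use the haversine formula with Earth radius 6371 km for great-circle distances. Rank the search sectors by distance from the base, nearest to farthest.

Alpha, Golf, Echo, Foxtrot, Delta, Charlie, Bravo

Distance from the base at 36.301°N, 139.056°W to each:
Alpha 36.037°N, 140.096°W: 97.9 km
Golf 37.185°N, 139.378°W: 102.4 km
Echo 36.382°N, 140.347°W: 116.0 km
Foxtrot 35.534°N, 140.836°W: 181.6 km
Delta 38.345°N, 139.333°W: 228.6 km
Charlie 34.758°N, 140.898°W: 239.2 km
Bravo 34.069°N, 137.730°W: 275.9 km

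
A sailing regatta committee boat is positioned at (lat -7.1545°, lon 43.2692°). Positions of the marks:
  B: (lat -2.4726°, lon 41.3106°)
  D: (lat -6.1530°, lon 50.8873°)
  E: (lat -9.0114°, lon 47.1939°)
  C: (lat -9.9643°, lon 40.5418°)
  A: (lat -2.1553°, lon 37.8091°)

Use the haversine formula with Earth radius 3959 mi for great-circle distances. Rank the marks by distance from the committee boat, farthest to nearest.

Computing each great-circle distance from (lat -7.1545°, lon 43.2692°):
D (lat -6.1530°, lon 50.8873°): 527.4 mi
A (lat -2.1553°, lon 37.8091°): 510.5 mi
B (lat -2.4726°, lon 41.3106°): 350.5 mi
E (lat -9.0114°, lon 47.1939°): 297.6 mi
C (lat -9.9643°, lon 40.5418°): 269.1 mi

D, A, B, E, C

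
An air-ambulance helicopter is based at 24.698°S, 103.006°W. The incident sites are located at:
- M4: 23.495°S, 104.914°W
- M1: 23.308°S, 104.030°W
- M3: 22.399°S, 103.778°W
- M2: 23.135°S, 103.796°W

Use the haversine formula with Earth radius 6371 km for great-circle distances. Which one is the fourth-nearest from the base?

Distances from the base (24.698°S, 103.006°W):
M1: 186.3 km
M2: 191.5 km
M4: 235.4 km
M3: 267.5 km
The fourth-nearest is M3 at 267.5 km.

M3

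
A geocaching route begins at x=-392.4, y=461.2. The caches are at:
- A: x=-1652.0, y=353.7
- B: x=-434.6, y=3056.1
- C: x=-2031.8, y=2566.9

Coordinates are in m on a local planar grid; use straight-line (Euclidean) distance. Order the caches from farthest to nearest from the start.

Distance from the start at x=-392.4, y=461.2 to each:
C x=-2031.8, y=2566.9: 2668.6 m
B x=-434.6, y=3056.1: 2595.2 m
A x=-1652.0, y=353.7: 1264.2 m

C, B, A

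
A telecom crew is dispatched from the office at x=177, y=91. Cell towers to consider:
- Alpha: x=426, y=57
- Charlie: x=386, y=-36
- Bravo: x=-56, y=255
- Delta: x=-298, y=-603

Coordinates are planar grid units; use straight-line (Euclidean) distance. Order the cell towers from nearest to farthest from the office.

Charlie, Alpha, Bravo, Delta

Distance from the office at x=177, y=91 to each:
Charlie x=386, y=-36: 244.6
Alpha x=426, y=57: 251.3
Bravo x=-56, y=255: 284.9
Delta x=-298, y=-603: 841.0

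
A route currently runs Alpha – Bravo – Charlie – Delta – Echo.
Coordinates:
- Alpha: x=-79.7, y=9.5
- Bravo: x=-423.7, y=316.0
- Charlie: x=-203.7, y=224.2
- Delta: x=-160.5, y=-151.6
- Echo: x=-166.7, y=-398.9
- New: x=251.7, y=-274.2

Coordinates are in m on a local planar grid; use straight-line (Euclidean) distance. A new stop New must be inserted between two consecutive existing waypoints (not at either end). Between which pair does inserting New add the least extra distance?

between Delta and Echo

Added distance for inserting New between each consecutive pair:
Alpha–Bravo: 872.5 m
Bravo–Charlie: 1333.7 m
Charlie–Delta: 726.9 m
Delta–Echo: 619.3 m
Smallest added distance is 619.3 m, inserting between Delta and Echo.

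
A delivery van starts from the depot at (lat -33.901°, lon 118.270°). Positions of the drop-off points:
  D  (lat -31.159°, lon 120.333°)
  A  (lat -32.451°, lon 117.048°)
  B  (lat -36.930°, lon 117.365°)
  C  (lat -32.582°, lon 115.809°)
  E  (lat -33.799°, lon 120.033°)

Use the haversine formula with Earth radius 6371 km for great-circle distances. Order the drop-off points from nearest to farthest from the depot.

Distance from the depot at (lat -33.901°, lon 118.270°) to each:
E (lat -33.799°, lon 120.033°): 163.2 km
A (lat -32.451°, lon 117.048°): 197.3 km
C (lat -32.582°, lon 115.809°): 271.8 km
B (lat -36.930°, lon 117.365°): 346.6 km
D (lat -31.159°, lon 120.333°): 361.0 km

E, A, C, B, D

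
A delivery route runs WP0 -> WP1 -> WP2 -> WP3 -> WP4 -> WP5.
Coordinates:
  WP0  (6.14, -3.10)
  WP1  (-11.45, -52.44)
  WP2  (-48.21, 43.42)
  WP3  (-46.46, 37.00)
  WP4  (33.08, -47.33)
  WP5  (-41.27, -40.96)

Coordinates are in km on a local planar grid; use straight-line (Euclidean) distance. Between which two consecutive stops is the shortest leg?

Leg distances:
WP0→WP1: 52.4 km
WP1→WP2: 102.7 km
WP2→WP3: 6.7 km
WP3→WP4: 115.9 km
WP4→WP5: 74.6 km
The shortest leg is WP2–WP3 at 6.7 km.

WP2–WP3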